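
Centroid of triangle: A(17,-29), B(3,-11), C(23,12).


Gx = (17+3+23)/3 = 43/3 = 14.3333
Gy = (-29- 11+12)/3 = -28/3 = -9.3333

G = (14.3333, -9.3333)


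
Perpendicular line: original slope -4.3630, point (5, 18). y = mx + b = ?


Perpendicular slope = -1/m1 = -1/(-4.3630) = 0.2292
b2 = y0 - m2*x0 = 18 + 5/(-4.3630) = 18 - 1.1460 = 16.8540

y = 0.2292x + 16.8540


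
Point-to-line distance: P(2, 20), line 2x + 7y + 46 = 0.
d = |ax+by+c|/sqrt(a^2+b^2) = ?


|2*2 + 7*20 + 46| = |190| = 190
sqrt(4 + 49) = sqrt(53) = 7.2801
d = 190/sqrt(53) = 26.0985

26.0985


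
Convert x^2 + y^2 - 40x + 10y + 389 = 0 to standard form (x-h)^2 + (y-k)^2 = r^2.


h = -D/2 = 40/2 = 20
k = -E/2 = -10/2 = -5
r^2 = h^2 + k^2 - F = 400 + 25 - 389 = 36
r = 6

Center (20, -5), radius = 6


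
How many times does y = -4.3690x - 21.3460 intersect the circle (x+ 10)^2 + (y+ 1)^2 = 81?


Substitute y = -4.3690x - 21.3460: (x+ 10)^2 + (-4.3690x- 21.3460+ 1)^2 = 81
Expand to Ax^2 + Bx + C = 0, where b-k = -20.346
A = 1+m^2 = 20.088161
B = 2(m(b-k) - h) = 2(-4.3690*(-20.346) + 10) = 197.783348
C = h^2 + (b-k)^2 - r^2 = 100 + 413.959716 - 81 = 432.959716
disc = B^2-4AC = 39118.2527 - 34789.4579 = 4328.7948
disc > 0

2 intersection points


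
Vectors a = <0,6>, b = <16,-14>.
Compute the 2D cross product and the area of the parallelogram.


cross = 0*(-14) - 6*16 = 0 - 96 = -96
Parallelogram area = |-96| = 96

cross = -96, parallelogram area = 96


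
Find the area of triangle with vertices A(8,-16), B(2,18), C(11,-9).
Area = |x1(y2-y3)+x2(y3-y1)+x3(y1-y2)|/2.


8*(18+ 9) = 216
2*(-9+ 16) = 14
11*(-16-18) = -374
sum = -144
Area = |-144|/2 = 72.0000

72.0000 sq units


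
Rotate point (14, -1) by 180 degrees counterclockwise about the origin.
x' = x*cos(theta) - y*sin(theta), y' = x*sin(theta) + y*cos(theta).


cos(180) = -1, sin(180) = 0
x' = 14*(-1) + 1*0 = -14
y' = 14*0 - 1*(-1) = 1

(-14, 1)


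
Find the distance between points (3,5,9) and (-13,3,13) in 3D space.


dx=-16, dy=-2, dz=4
d = sqrt(256+4+16) = sqrt(276) = 16.6132

16.6132


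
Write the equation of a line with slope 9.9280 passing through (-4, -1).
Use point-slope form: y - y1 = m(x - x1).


y + 1 = 9.9280(x + 4)
y = 9.9280x - 1 - 9.9280*(-4)
y = 9.9280x + 38.7120

y = 9.9280x + 38.7120


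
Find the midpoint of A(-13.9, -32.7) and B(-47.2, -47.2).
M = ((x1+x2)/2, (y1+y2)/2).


Mx = (-13.9 - 47.2)/2 = -61.1/2 = -30.5500
My = (-32.7 - 47.2)/2 = -79.9/2 = -39.9500

(-30.5500, -39.9500)


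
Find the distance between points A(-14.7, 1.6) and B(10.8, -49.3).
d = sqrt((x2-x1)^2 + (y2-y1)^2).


dx = 10.8 + 14.7 = 25.5
dy = -49.3 - 1.6 = -50.9
d = sqrt(650.25 + 2590.81) = sqrt(3241.06) = 56.9303

56.9303


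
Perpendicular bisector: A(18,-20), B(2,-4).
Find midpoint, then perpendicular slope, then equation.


Midpoint = (10, -12)
Slope of AB = dy/dx = 16/(-16) = -1.0000
Perp slope = -dx/dy = 16/16 = 1.0000
b = My - (perp slope)*Mx = -12 + (-16*10)/16 = -12 - 10.0000 = -22.0000

y = 1.0000x - 22.0000


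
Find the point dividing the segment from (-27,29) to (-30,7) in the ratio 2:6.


Px = (2*(-30) + 6*(-27))/8 = -222/8 = -27.7500
Py = (2*7 + 6*29)/8 = 188/8 = 23.5000

P = (-27.7500, 23.5000)


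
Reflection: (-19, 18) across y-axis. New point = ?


Reflection rule for y-axis: (-x, y)
(-19, 18) -> (19, 18)

(19, 18)


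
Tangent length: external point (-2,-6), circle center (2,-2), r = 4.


d = sqrt((-2-2)^2 + (-6+ 2)^2) = sqrt(16+16) = 5.6569
L = sqrt(32.0000 - 16) = sqrt(16.0000) = 4.0000

4.0000


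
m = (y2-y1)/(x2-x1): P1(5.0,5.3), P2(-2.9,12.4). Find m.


dy = 12.4 - 5.3 = 7.1
dx = -2.9 - 5.0 = -7.9
m = 7.1/(-7.9) = -0.8987

m = -0.8987


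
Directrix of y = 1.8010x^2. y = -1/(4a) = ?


a = 1.8010
1/(4a) = 0.1388
directrix: y = -0.1388 = -0.1388

y = -0.1388


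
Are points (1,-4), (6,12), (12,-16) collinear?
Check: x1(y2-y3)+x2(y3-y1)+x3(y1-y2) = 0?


1*(12+ 16) + 6*(-16+ 4) + 12*(-4-12)
= 28 - 72 - 192 = -236

No, not collinear (determinant = -236)


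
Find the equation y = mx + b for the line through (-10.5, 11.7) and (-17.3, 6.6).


m = (-5.1)/(-6.8) = 0.7500
b = y1 - m*x1 = 11.7 - (-5.1*(-10.5))/(-6.8) = 11.7 + 7.8750 = 19.5750

y = 0.7500x + 19.5750


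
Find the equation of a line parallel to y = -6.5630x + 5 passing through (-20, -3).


Parallel lines have equal slopes.
m2 = -6.5630
b2 = -3 + 6.5630*(-20) = -134.2600

y = -6.5630x - 134.2600


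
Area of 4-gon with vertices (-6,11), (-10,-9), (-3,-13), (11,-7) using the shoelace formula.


sum(xi*y_{i+1}) = -6*(-9) - 10*(-13) - 3*(-7) + 11*11 = 326
sum(yi*x_{i+1}) = 11*(-10) - 9*(-3) - 13*11 - 7*(-6) = -184
Area = |326 + 184|/2 = 510/2 = 255.0000

255.0000 sq units


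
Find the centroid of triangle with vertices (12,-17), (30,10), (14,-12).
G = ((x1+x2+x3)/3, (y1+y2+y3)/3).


Gx = (12+30+14)/3 = 56/3 = 18.6667
Gy = (-17+10- 12)/3 = -19/3 = -6.3333

G = (18.6667, -6.3333)


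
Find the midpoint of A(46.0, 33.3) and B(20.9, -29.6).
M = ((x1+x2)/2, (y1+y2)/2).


Mx = (46.0 + 20.9)/2 = 66.9/2 = 33.4500
My = (33.3 - 29.6)/2 = 3.7/2 = 1.8500

(33.4500, 1.8500)


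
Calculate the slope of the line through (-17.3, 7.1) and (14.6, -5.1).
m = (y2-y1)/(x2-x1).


dy = -5.1 - 7.1 = -12.2
dx = 14.6 + 17.3 = 31.9
m = -12.2/31.9 = -0.3824

m = -0.3824


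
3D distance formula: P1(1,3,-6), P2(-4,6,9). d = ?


dx=-5, dy=3, dz=15
d = sqrt(25+9+225) = sqrt(259) = 16.0935

16.0935


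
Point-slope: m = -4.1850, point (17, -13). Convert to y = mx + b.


y + 13 = -4.1850(x - 17)
y = -4.1850x - 13 + 4.1850*17
y = -4.1850x + 58.1450

y = -4.1850x + 58.1450


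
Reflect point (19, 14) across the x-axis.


Reflection rule for x-axis: (x, -y)
(19, 14) -> (19, -14)

(19, -14)


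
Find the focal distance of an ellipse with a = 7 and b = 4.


c^2 = 7^2 - 4^2 = 49 - 16 = 33
c = sqrt(33) = 5.7446

c = 5.7446


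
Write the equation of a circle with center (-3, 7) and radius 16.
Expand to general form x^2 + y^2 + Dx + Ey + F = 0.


(x+ 3)^2 + (y-7)^2 = 16^2
D = -2h = 6, E = -2k = -14
F = h^2+k^2-r^2 = 9+49-256 = -198

x^2 + y^2 + 6x - 14y - 198 = 0


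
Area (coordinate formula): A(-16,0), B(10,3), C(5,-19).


-16*(3+ 19) = -352
10*(-19-0) = -190
5*(0-3) = -15
sum = -557
Area = |-557|/2 = 278.5000

278.5000 sq units


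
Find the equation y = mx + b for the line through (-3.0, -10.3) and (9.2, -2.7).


m = (7.6)/(12.2) = 0.6230
b = y1 - m*x1 = -10.3 - (7.6*(-3.0))/(12.2) = -10.3 + 1.8689 = -8.4311

y = 0.6230x - 8.4311


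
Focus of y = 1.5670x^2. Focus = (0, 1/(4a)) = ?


a = 1.5670
4a = 6.2680
focus = (0, 1/6.2680) = (0, 0.1595)

Focus = (0, 0.1595)


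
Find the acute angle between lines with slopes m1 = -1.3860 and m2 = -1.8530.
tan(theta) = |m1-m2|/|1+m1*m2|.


m1-m2 = 0.467
1+m1*m2 = 3.568258
tan(theta) = |0.467/3.568258| = 0.130876
theta = arctan(|0.467/3.568258|) = 7.4563 degrees (acute angle)

7.4563 degrees


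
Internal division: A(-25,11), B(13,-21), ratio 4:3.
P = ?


Px = (4*13 + 3*(-25))/7 = -23/7 = -3.2857
Py = (4*(-21) + 3*11)/7 = -51/7 = -7.2857

P = (-3.2857, -7.2857)


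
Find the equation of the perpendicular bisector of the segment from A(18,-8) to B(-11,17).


Midpoint = (3.5, 4.5)
Slope of AB = dy/dx = 25/(-29) = -0.8621
Perp slope = -dx/dy = 29/25 = 1.1600
b = My - (perp slope)*Mx = 4.5 + (-29*3.5)/25 = 4.5 - 4.0600 = 0.4400

y = 1.1600x + 0.4400


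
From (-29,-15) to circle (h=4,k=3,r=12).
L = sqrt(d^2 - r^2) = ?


d = sqrt((-29-4)^2 + (-15-3)^2) = sqrt(1089+324) = 37.5899
L = sqrt(1413.0000 - 144) = sqrt(1269.0000) = 35.6230

35.6230


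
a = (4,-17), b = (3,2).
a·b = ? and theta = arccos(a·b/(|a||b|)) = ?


a·b = 4*3 - 17*2 = 12 - 34 = -22
|a| = sqrt(16+289) = 17.4642
|b| = sqrt(9+4) = 3.6056
cos(theta) = -22/(sqrt(305)*sqrt(13)) = -22/sqrt(3965) = -0.349382
theta = arccos(-22/sqrt(3965)) = 110.4495 degrees

a·b = -22, theta = 110.4495 deg


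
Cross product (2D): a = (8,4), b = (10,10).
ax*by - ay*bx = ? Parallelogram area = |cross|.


cross = 8*10 - 4*10 = 80 - 40 = 40
Parallelogram area = |40| = 40

cross = 40, parallelogram area = 40


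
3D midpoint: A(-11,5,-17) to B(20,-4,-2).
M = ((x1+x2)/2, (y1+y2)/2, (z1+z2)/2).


Mx = (-11+20)/2 = 4.5000
My = (5- 4)/2 = 0.5000
Mz = (-17- 2)/2 = -9.5000

M = (4.5000, 0.5000, -9.5000)


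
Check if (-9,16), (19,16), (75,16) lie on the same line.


-9*(16-16) + 19*(16-16) + 75*(16-16)
= 0 + 0 + 0 = 0

Yes, collinear (determinant = 0)


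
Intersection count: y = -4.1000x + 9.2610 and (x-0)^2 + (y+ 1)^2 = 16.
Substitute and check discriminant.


Substitute y = -4.1000x + 9.2610: (x-0)^2 + (-4.1000x+9.2610+ 1)^2 = 16
Expand to Ax^2 + Bx + C = 0, where b-k = 10.261
A = 1+m^2 = 17.81
B = 2(m(b-k) - h) = 2(-4.1000*10.261 - 0) = -84.1402
C = h^2 + (b-k)^2 - r^2 = 0 + 105.288121 - 16 = 89.288121
disc = B^2-4AC = 7079.5733 - 6360.8857 = 718.6876
disc > 0

2 intersection points


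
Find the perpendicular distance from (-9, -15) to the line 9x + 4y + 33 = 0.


|9*(-9) + 4*(-15) + 33| = |-108| = 108
sqrt(81 + 16) = sqrt(97) = 9.8489
d = 108/sqrt(97) = 10.9657

10.9657


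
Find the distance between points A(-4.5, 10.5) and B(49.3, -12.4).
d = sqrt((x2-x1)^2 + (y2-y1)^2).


dx = 49.3 + 4.5 = 53.8
dy = -12.4 - 10.5 = -22.9
d = sqrt(2894.44 + 524.41) = sqrt(3418.85) = 58.4709

58.4709


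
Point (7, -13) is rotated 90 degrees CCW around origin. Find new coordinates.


cos(90) = 0, sin(90) = 1
x' = 7*0 + 13*1 = 13
y' = 7*1 - 13*0 = 7

(13, 7)


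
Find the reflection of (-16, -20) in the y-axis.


Reflection rule for y-axis: (-x, y)
(-16, -20) -> (16, -20)

(16, -20)


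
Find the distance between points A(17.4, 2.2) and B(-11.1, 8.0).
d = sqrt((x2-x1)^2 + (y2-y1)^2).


dx = -11.1 - 17.4 = -28.5
dy = 8.0 - 2.2 = 5.8
d = sqrt(812.25 + 33.64) = sqrt(845.89) = 29.0842

29.0842


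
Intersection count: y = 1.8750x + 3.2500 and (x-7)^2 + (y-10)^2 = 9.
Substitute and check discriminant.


Substitute y = 1.8750x + 3.2500: (x-7)^2 + (1.8750x+3.2500-10)^2 = 9
Expand to Ax^2 + Bx + C = 0, where b-k = -6.75
A = 1+m^2 = 4.515625
B = 2(m(b-k) - h) = 2(1.8750*(-6.75) - 7) = -39.3125
C = h^2 + (b-k)^2 - r^2 = 49 + 45.5625 - 9 = 85.5625
disc = B^2-4AC = 1545.4727 - 1545.4727 = 0
disc = 0

1 intersection point (tangent)


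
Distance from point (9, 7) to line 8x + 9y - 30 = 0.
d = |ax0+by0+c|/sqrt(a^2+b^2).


|8*9 + 9*7 - 30| = |105| = 105
sqrt(64 + 81) = sqrt(145) = 12.0416
d = 105/sqrt(145) = 8.7198

8.7198


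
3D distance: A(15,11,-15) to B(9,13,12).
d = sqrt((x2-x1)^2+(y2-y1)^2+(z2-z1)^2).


dx=-6, dy=2, dz=27
d = sqrt(36+4+729) = sqrt(769) = 27.7308

27.7308


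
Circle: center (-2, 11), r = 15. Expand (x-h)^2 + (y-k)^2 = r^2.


(x+ 2)^2 + (y-11)^2 = 15^2
D = -2h = 4, E = -2k = -22
F = h^2+k^2-r^2 = 4+121-225 = -100

x^2 + y^2 + 4x - 22y - 100 = 0


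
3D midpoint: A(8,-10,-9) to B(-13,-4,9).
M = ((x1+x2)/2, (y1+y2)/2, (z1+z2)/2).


Mx = (8- 13)/2 = -2.5000
My = (-10- 4)/2 = -7.0000
Mz = (-9+9)/2 = 0

M = (-2.5000, -7.0000, 0)


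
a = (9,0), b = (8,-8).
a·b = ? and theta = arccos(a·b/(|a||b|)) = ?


a·b = 9*8 + 0*(-8) = 72 + 0 = 72
|a| = sqrt(81+0) = 9.0000
|b| = sqrt(64+64) = 11.3137
cos(theta) = 72/(sqrt(81)*sqrt(128)) = 72/sqrt(10368) = 0.707107
theta = arccos(72/sqrt(10368)) = 45.0000 degrees

a·b = 72, theta = 45.0000 deg


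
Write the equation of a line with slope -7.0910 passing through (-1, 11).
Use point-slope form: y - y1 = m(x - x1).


y - 11 = -7.0910(x + 1)
y = -7.0910x + 11 + 7.0910*(-1)
y = -7.0910x + 3.9090

y = -7.0910x + 3.9090


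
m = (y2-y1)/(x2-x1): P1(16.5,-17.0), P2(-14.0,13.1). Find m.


dy = 13.1 + 17.0 = 30.1
dx = -14.0 - 16.5 = -30.5
m = 30.1/(-30.5) = -0.9869

m = -0.9869


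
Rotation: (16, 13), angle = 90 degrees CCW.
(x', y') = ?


cos(90) = 0, sin(90) = 1
x' = 16*0 - 13*1 = -13
y' = 16*1 + 13*0 = 16

(-13, 16)


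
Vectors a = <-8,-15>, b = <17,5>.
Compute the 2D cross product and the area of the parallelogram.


cross = -8*5 + 15*17 = -40 + 255 = 215
Parallelogram area = |215| = 215

cross = 215, parallelogram area = 215


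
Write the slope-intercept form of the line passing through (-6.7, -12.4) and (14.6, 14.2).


m = (26.6)/(21.3) = 1.2488
b = y1 - m*x1 = -12.4 - (26.6*(-6.7))/(21.3) = -12.4 + 8.3671 = -4.0329

y = 1.2488x - 4.0329


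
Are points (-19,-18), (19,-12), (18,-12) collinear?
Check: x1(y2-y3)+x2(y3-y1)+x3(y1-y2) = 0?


-19*(-12+ 12) + 19*(-12+ 18) + 18*(-18+ 12)
= 0 + 114 - 108 = 6

No, not collinear (determinant = 6)


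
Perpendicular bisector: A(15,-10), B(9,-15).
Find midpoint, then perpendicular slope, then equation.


Midpoint = (12, -12.5)
Slope of AB = dy/dx = -5/(-6) = 0.8333
Perp slope = -dx/dy = -6/5 = -1.2000
b = My - (perp slope)*Mx = -12.5 + (-6*12)/(-5) = -12.5 + 14.4000 = 1.9000

y = -1.2000x + 1.9000


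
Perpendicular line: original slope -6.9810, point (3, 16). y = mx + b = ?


Perpendicular slope = -1/m1 = -1/(-6.9810) = 0.1432
b2 = y0 - m2*x0 = 16 + 3/(-6.9810) = 16 - 0.4297 = 15.5703

y = 0.1432x + 15.5703


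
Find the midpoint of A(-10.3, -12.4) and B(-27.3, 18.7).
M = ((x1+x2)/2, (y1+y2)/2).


Mx = (-10.3 - 27.3)/2 = -37.6/2 = -18.8000
My = (-12.4 + 18.7)/2 = 6.3/2 = 3.1500

(-18.8000, 3.1500)


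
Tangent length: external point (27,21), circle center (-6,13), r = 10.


d = sqrt((27+ 6)^2 + (21-13)^2) = sqrt(1089+64) = 33.9559
L = sqrt(1153.0000 - 100) = sqrt(1053.0000) = 32.4500

32.4500


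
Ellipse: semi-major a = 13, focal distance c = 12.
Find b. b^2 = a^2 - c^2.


b^2 = 13^2 - (12)^2 = 169 - 144 = 25
b = sqrt(25) = 5

b = 5


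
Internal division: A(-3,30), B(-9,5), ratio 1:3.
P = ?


Px = (1*(-9) + 3*(-3))/4 = -18/4 = -4.5000
Py = (1*5 + 3*30)/4 = 95/4 = 23.7500

P = (-4.5000, 23.7500)


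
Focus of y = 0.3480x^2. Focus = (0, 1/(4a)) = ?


a = 0.3480
4a = 1.3920
focus = (0, 1/1.3920) = (0, 0.7184)

Focus = (0, 0.7184)


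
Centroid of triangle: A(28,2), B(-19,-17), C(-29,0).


Gx = (28- 19- 29)/3 = -20/3 = -6.6667
Gy = (2- 17+0)/3 = -15/3 = -5.0000

G = (-6.6667, -5.0000)


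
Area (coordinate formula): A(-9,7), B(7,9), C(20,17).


-9*(9-17) = 72
7*(17-7) = 70
20*(7-9) = -40
sum = 102
Area = |102|/2 = 51.0000

51.0000 sq units


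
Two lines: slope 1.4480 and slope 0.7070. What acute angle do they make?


m1-m2 = 0.741
1+m1*m2 = 2.023736
tan(theta) = |0.741/2.023736| = 0.366154
theta = arctan(|0.741/2.023736|) = 20.1104 degrees (acute angle)

20.1104 degrees


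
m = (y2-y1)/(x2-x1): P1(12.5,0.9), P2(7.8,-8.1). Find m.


dy = -8.1 - 0.9 = -9.0
dx = 7.8 - 12.5 = -4.7
m = -9.0/(-4.7) = 1.9149

m = 1.9149


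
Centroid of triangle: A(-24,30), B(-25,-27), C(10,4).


Gx = (-24- 25+10)/3 = -39/3 = -13.0000
Gy = (30- 27+4)/3 = 7/3 = 2.3333

G = (-13.0000, 2.3333)


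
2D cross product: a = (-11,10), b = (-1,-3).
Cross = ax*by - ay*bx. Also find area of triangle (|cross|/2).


cross = -11*(-3) - 10*(-1) = 33 + 10 = 43
Triangle area = |43|/2 = 43/2 = 21.5000

cross = 43, triangle area = 21.5000


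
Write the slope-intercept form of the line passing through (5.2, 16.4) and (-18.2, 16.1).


m = (-0.3)/(-23.4) = 0.0128
b = y1 - m*x1 = 16.4 - (-0.3*5.2)/(-23.4) = 16.4 - 0.0667 = 16.3333

y = 0.0128x + 16.3333


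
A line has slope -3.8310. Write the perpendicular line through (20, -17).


Perpendicular slope = -1/m1 = -1/(-3.8310) = 0.2610
b2 = y0 - m2*x0 = -17 + 20/(-3.8310) = -17 - 5.2206 = -22.2206

y = 0.2610x - 22.2206


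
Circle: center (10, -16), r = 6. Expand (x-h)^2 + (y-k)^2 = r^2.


(x-10)^2 + (y+ 16)^2 = 6^2
D = -2h = -20, E = -2k = 32
F = h^2+k^2-r^2 = 100+256-36 = 320

x^2 + y^2 - 20x + 32y + 320 = 0


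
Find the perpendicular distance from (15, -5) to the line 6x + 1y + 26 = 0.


|6*15 + 1*(-5) + 26| = |111| = 111
sqrt(36 + 1) = sqrt(37) = 6.0828
d = 111/sqrt(37) = 18.2483

18.2483


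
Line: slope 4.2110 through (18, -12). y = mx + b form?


y + 12 = 4.2110(x - 18)
y = 4.2110x - 12 - 4.2110*18
y = 4.2110x - 87.7980

y = 4.2110x - 87.7980


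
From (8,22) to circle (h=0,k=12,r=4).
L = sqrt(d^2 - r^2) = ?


d = sqrt((8-0)^2 + (22-12)^2) = sqrt(64+100) = 12.8062
L = sqrt(164.0000 - 16) = sqrt(148.0000) = 12.1655

12.1655


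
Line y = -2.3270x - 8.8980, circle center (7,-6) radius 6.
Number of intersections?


Substitute y = -2.3270x - 8.8980: (x-7)^2 + (-2.3270x- 8.8980+ 6)^2 = 36
Expand to Ax^2 + Bx + C = 0, where b-k = -2.898
A = 1+m^2 = 6.414929
B = 2(m(b-k) - h) = 2(-2.3270*(-2.898) - 7) = -0.512708
C = h^2 + (b-k)^2 - r^2 = 49 + 8.398404 - 36 = 21.398404
disc = B^2-4AC = 0.2629 - 549.0770 = -548.8141
disc < 0

0 intersection points


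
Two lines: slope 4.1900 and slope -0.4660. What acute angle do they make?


m1-m2 = 4.656
1+m1*m2 = -0.95254
tan(theta) = |4.656/(-0.95254)| = 4.887984
theta = arctan(|4.656/(-0.95254)|) = 78.4378 degrees (acute angle)

78.4378 degrees


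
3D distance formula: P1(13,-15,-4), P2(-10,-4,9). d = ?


dx=-23, dy=11, dz=13
d = sqrt(529+121+169) = sqrt(819) = 28.6182

28.6182


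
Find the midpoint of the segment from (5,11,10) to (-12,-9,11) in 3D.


Mx = (5- 12)/2 = -3.5000
My = (11- 9)/2 = 1.0000
Mz = (10+11)/2 = 10.5000

M = (-3.5000, 1.0000, 10.5000)


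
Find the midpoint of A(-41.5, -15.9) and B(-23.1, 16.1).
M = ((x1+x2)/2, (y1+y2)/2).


Mx = (-41.5 - 23.1)/2 = -64.6/2 = -32.3000
My = (-15.9 + 16.1)/2 = 0.2/2 = 0.1000

(-32.3000, 0.1000)


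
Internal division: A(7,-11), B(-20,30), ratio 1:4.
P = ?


Px = (1*(-20) + 4*7)/5 = 8/5 = 1.6000
Py = (1*30 + 4*(-11))/5 = -14/5 = -2.8000

P = (1.6000, -2.8000)


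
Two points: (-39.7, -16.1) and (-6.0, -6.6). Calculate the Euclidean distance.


dx = -6.0 + 39.7 = 33.7
dy = -6.6 + 16.1 = 9.5
d = sqrt(1135.69 + 90.25) = sqrt(1225.94) = 35.0134

35.0134


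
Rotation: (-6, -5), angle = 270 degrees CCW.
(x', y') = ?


cos(270) = 0, sin(270) = -1
x' = -6*0 + 5*(-1) = -5
y' = -6*(-1) - 5*0 = 6

(-5, 6)


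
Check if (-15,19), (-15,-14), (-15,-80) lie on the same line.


-15*(-14+ 80) - 15*(-80-19) - 15*(19+ 14)
= -990 + 1485 - 495 = 0

Yes, collinear (determinant = 0)


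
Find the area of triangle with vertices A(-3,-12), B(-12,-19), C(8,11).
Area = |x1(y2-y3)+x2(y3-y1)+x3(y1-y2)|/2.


-3*(-19-11) = 90
-12*(11+ 12) = -276
8*(-12+ 19) = 56
sum = -130
Area = |-130|/2 = 65.0000

65.0000 sq units


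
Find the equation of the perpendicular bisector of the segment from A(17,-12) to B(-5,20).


Midpoint = (6, 4)
Slope of AB = dy/dx = 32/(-22) = -1.4545
Perp slope = -dx/dy = 22/32 = 0.6875
b = My - (perp slope)*Mx = 4 + (-22*6)/32 = 4 - 4.1250 = -0.1250

y = 0.6875x - 0.1250


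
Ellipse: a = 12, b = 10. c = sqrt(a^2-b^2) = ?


c^2 = 12^2 - 10^2 = 144 - 100 = 44
c = sqrt(44) = 6.6332

c = 6.6332


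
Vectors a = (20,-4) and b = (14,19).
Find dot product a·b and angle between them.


a·b = 20*14 - 4*19 = 280 - 76 = 204
|a| = sqrt(400+16) = 20.3961
|b| = sqrt(196+361) = 23.6008
cos(theta) = 204/(sqrt(416)*sqrt(557)) = 204/sqrt(231712) = 0.423795
theta = arccos(204/sqrt(231712)) = 64.9256 degrees

a·b = 204, theta = 64.9256 deg


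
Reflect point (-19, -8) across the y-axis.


Reflection rule for y-axis: (-x, y)
(-19, -8) -> (19, -8)

(19, -8)


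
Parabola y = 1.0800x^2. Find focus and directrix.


a = 1.0800
1/(4a) = 0.2315
Focus = (0, 0.2315)
Directrix: y = -0.2315

Focus = (0, 0.2315), Directrix: y = -0.2315


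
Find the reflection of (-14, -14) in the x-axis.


Reflection rule for x-axis: (x, -y)
(-14, -14) -> (-14, 14)

(-14, 14)


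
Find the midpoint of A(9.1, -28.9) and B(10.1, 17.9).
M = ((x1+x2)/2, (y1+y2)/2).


Mx = (9.1 + 10.1)/2 = 19.2/2 = 9.6000
My = (-28.9 + 17.9)/2 = -11.0/2 = -5.5000

(9.6000, -5.5000)


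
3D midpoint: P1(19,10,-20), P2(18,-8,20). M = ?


Mx = (19+18)/2 = 18.5000
My = (10- 8)/2 = 1.0000
Mz = (-20+20)/2 = 0

M = (18.5000, 1.0000, 0)


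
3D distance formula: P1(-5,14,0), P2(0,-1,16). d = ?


dx=5, dy=-15, dz=16
d = sqrt(25+225+256) = sqrt(506) = 22.4944

22.4944


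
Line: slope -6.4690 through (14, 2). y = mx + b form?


y - 2 = -6.4690(x - 14)
y = -6.4690x + 2 + 6.4690*14
y = -6.4690x + 92.5660

y = -6.4690x + 92.5660


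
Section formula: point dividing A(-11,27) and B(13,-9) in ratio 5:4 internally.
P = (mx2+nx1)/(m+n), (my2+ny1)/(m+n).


Px = (5*13 + 4*(-11))/9 = 21/9 = 2.3333
Py = (5*(-9) + 4*27)/9 = 63/9 = 7.0000

P = (2.3333, 7.0000)


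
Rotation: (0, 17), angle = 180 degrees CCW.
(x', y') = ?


cos(180) = -1, sin(180) = 0
x' = 0*(-1) - 17*0 = 0
y' = 0*0 + 17*(-1) = -17

(0, -17)


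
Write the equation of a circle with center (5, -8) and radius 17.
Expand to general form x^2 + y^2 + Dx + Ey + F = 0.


(x-5)^2 + (y+ 8)^2 = 17^2
D = -2h = -10, E = -2k = 16
F = h^2+k^2-r^2 = 25+64-289 = -200

x^2 + y^2 - 10x + 16y - 200 = 0


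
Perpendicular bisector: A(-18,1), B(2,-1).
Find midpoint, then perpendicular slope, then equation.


Midpoint = (-8, 0)
Slope of AB = dy/dx = -2/20 = -0.1000
Perp slope = -dx/dy = 20/2 = 10.0000
b = My - (perp slope)*Mx = 0 + (20*(-8))/(-2) = 0 + 80.0000 = 80.0000

y = 10.0000x + 80.0000


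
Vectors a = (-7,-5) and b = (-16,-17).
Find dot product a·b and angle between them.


a·b = -7*(-16) - 5*(-17) = 112 + 85 = 197
|a| = sqrt(49+25) = 8.6023
|b| = sqrt(256+289) = 23.3452
cos(theta) = 197/(sqrt(74)*sqrt(545)) = 197/sqrt(40330) = 0.980962
theta = arccos(197/sqrt(40330)) = 11.1980 degrees

a·b = 197, theta = 11.1980 deg


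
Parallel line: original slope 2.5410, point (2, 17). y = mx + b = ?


Parallel lines have equal slopes.
m2 = 2.5410
b2 = 17 - 2.5410*2 = 11.9180

y = 2.5410x + 11.9180


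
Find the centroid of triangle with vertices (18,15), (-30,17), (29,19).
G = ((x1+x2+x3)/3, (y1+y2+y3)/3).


Gx = (18- 30+29)/3 = 17/3 = 5.6667
Gy = (15+17+19)/3 = 51/3 = 17.0000

G = (5.6667, 17.0000)


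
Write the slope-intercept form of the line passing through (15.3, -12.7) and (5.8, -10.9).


m = (1.8)/(-9.5) = -0.1895
b = y1 - m*x1 = -12.7 - (1.8*15.3)/(-9.5) = -12.7 + 2.8989 = -9.8011

y = -0.1895x - 9.8011


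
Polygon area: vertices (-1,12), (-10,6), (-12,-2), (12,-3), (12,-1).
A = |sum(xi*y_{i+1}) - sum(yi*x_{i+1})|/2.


sum(xi*y_{i+1}) = -1*6 - 10*(-2) - 12*(-3) + 12*(-1) + 12*12 = 182
sum(yi*x_{i+1}) = 12*(-10) + 6*(-12) - 2*12 - 3*12 - 1*(-1) = -251
Area = |182 + 251|/2 = 433/2 = 216.5000

216.5000 sq units


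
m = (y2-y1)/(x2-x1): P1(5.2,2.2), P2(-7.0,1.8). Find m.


dy = 1.8 - 2.2 = -0.4
dx = -7.0 - 5.2 = -12.2
m = -0.4/(-12.2) = 0.0328

m = 0.0328


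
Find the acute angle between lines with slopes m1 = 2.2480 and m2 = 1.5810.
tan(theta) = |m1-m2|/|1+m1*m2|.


m1-m2 = 0.667
1+m1*m2 = 4.554088
tan(theta) = |0.667/4.554088| = 0.146462
theta = arctan(|0.667/4.554088|) = 8.3324 degrees (acute angle)

8.3324 degrees


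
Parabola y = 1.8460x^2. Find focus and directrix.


a = 1.8460
1/(4a) = 0.1354
Focus = (0, 0.1354)
Directrix: y = -0.1354

Focus = (0, 0.1354), Directrix: y = -0.1354


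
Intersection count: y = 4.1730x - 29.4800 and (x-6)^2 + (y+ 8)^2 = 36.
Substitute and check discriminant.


Substitute y = 4.1730x - 29.4800: (x-6)^2 + (4.1730x- 29.4800+ 8)^2 = 36
Expand to Ax^2 + Bx + C = 0, where b-k = -21.48
A = 1+m^2 = 18.413929
B = 2(m(b-k) - h) = 2(4.1730*(-21.48) - 6) = -191.27208
C = h^2 + (b-k)^2 - r^2 = 36 + 461.3904 - 36 = 461.3904
disc = B^2-4AC = 36585.0086 - 33984.0403 = 2600.9683
disc > 0

2 intersection points


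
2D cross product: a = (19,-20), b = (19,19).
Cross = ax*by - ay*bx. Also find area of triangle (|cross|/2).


cross = 19*19 + 20*19 = 361 + 380 = 741
Triangle area = |741|/2 = 741/2 = 370.5000

cross = 741, triangle area = 370.5000


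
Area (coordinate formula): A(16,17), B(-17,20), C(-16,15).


16*(20-15) = 80
-17*(15-17) = 34
-16*(17-20) = 48
sum = 162
Area = |162|/2 = 81.0000

81.0000 sq units


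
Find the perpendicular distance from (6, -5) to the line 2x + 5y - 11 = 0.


|2*6 + 5*(-5) - 11| = |-24| = 24
sqrt(4 + 25) = sqrt(29) = 5.3852
d = 24/sqrt(29) = 4.4567

4.4567


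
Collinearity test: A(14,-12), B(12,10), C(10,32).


14*(10-32) + 12*(32+ 12) + 10*(-12-10)
= -308 + 528 - 220 = 0

Yes, collinear (determinant = 0)


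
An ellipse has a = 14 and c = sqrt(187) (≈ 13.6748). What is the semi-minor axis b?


b^2 = 14^2 - (sqrt(187))^2 = 196 - 187 = 9
b = sqrt(9) = 3

b = 3


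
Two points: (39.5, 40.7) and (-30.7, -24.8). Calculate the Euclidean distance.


dx = -30.7 - 39.5 = -70.2
dy = -24.8 - 40.7 = -65.5
d = sqrt(4928.04 + 4290.25) = sqrt(9218.29) = 96.0119

96.0119


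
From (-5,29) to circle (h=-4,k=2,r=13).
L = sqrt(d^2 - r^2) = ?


d = sqrt((-5+ 4)^2 + (29-2)^2) = sqrt(1+729) = 27.0185
L = sqrt(730.0000 - 169) = sqrt(561.0000) = 23.6854

23.6854


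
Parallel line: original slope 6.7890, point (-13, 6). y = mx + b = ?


Parallel lines have equal slopes.
m2 = 6.7890
b2 = 6 - 6.7890*(-13) = 94.2570

y = 6.7890x + 94.2570


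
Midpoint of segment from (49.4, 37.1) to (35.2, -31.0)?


Mx = (49.4 + 35.2)/2 = 84.6/2 = 42.3000
My = (37.1 - 31.0)/2 = 6.1/2 = 3.0500

(42.3000, 3.0500)


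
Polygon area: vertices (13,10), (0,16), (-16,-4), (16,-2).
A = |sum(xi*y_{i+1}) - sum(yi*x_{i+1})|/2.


sum(xi*y_{i+1}) = 13*16 + 0*(-4) - 16*(-2) + 16*10 = 400
sum(yi*x_{i+1}) = 10*0 + 16*(-16) - 4*16 - 2*13 = -346
Area = |400 + 346|/2 = 746/2 = 373.0000

373.0000 sq units


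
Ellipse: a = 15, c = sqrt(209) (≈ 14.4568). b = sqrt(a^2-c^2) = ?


b^2 = 15^2 - (sqrt(209))^2 = 225 - 209 = 16
b = sqrt(16) = 4

b = 4


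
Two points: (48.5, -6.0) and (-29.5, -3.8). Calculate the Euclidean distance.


dx = -29.5 - 48.5 = -78.0
dy = -3.8 + 6.0 = 2.2
d = sqrt(6084.0 + 4.84) = sqrt(6088.84) = 78.0310

78.0310


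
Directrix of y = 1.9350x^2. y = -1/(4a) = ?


a = 1.9350
1/(4a) = 0.1292
directrix: y = -0.1292 = -0.1292

y = -0.1292


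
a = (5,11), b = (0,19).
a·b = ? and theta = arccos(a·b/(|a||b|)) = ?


a·b = 5*0 + 11*19 = 0 + 209 = 209
|a| = sqrt(25+121) = 12.0830
|b| = sqrt(0+361) = 19.0000
cos(theta) = 209/(sqrt(146)*sqrt(361)) = 209/sqrt(52706) = 0.910366
theta = arccos(209/sqrt(52706)) = 24.4440 degrees

a·b = 209, theta = 24.4440 deg


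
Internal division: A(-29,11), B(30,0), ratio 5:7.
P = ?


Px = (5*30 + 7*(-29))/12 = -53/12 = -4.4167
Py = (5*0 + 7*11)/12 = 77/12 = 6.4167

P = (-4.4167, 6.4167)


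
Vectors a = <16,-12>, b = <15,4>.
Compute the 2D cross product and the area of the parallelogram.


cross = 16*4 + 12*15 = 64 + 180 = 244
Parallelogram area = |244| = 244

cross = 244, parallelogram area = 244


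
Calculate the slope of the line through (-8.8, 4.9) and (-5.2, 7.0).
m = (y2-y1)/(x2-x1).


dy = 7.0 - 4.9 = 2.1
dx = -5.2 + 8.8 = 3.6
m = 2.1/3.6 = 0.5833

m = 0.5833


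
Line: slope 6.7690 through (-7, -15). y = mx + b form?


y + 15 = 6.7690(x + 7)
y = 6.7690x - 15 - 6.7690*(-7)
y = 6.7690x + 32.3830

y = 6.7690x + 32.3830


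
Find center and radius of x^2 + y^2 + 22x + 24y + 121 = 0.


h = -D/2 = -22/2 = -11
k = -E/2 = -24/2 = -12
r^2 = h^2 + k^2 - F = 121 + 144 - 121 = 144
r = 12

Center (-11, -12), radius = 12


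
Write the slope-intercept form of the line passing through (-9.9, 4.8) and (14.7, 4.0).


m = (-0.8)/(24.6) = -0.0325
b = y1 - m*x1 = 4.8 - (-0.8*(-9.9))/(24.6) = 4.8 - 0.3220 = 4.4780

y = -0.0325x + 4.4780


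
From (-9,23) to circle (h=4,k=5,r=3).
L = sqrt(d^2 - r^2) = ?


d = sqrt((-9-4)^2 + (23-5)^2) = sqrt(169+324) = 22.2036
L = sqrt(493.0000 - 9) = sqrt(484.0000) = 22.0000

22.0000


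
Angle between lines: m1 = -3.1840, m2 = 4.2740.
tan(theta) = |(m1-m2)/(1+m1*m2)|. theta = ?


m1-m2 = -7.458
1+m1*m2 = -12.608416
tan(theta) = |-7.458/(-12.608416)| = 0.591510
theta = arctan(|-7.458/(-12.608416)|) = 30.6047 degrees (acute angle)

30.6047 degrees


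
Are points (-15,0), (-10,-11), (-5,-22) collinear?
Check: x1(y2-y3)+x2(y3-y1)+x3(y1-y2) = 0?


-15*(-11+ 22) - 10*(-22-0) - 5*(0+ 11)
= -165 + 220 - 55 = 0

Yes, collinear (determinant = 0)


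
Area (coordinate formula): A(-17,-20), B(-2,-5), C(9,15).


-17*(-5-15) = 340
-2*(15+ 20) = -70
9*(-20+ 5) = -135
sum = 135
Area = |135|/2 = 67.5000

67.5000 sq units


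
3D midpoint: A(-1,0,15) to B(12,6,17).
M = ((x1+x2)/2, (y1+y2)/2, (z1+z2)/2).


Mx = (-1+12)/2 = 5.5000
My = (0+6)/2 = 3.0000
Mz = (15+17)/2 = 16.0000

M = (5.5000, 3.0000, 16.0000)


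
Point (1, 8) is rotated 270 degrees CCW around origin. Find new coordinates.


cos(270) = 0, sin(270) = -1
x' = 1*0 - 8*(-1) = 8
y' = 1*(-1) + 8*0 = -1

(8, -1)


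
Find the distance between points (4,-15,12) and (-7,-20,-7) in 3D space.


dx=-11, dy=-5, dz=-19
d = sqrt(121+25+361) = sqrt(507) = 22.5167

22.5167


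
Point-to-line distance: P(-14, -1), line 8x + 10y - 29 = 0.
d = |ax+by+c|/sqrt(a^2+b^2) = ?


|8*(-14) + 10*(-1) - 29| = |-151| = 151
sqrt(64 + 100) = sqrt(164) = 12.8062
d = 151/sqrt(164) = 11.7911

11.7911


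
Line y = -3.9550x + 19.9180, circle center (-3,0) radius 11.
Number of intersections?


Substitute y = -3.9550x + 19.9180: (x+ 3)^2 + (-3.9550x+19.9180-0)^2 = 121
Expand to Ax^2 + Bx + C = 0, where b-k = 19.918
A = 1+m^2 = 16.642025
B = 2(m(b-k) - h) = 2(-3.9550*19.918 + 3) = -151.55138
C = h^2 + (b-k)^2 - r^2 = 9 + 396.726724 - 121 = 284.726724
disc = B^2-4AC = 22967.8208 - 18953.7170 = 4014.1038
disc > 0

2 intersection points


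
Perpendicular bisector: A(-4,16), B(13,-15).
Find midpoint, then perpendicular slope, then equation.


Midpoint = (4.5, 0.5)
Slope of AB = dy/dx = -31/17 = -1.8235
Perp slope = -dx/dy = 17/31 = 0.5484
b = My - (perp slope)*Mx = 0.5 + (17*4.5)/(-31) = 0.5 - 2.4677 = -1.9677

y = 0.5484x - 1.9677


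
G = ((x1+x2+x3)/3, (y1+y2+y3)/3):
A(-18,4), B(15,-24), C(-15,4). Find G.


Gx = (-18+15- 15)/3 = -18/3 = -6.0000
Gy = (4- 24+4)/3 = -16/3 = -5.3333

G = (-6.0000, -5.3333)


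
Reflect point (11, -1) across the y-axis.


Reflection rule for y-axis: (-x, y)
(11, -1) -> (-11, -1)

(-11, -1)


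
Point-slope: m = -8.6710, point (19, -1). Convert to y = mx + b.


y + 1 = -8.6710(x - 19)
y = -8.6710x - 1 + 8.6710*19
y = -8.6710x + 163.7490

y = -8.6710x + 163.7490


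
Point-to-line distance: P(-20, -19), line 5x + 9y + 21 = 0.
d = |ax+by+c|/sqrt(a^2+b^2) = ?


|5*(-20) + 9*(-19) + 21| = |-250| = 250
sqrt(25 + 81) = sqrt(106) = 10.2956
d = 250/sqrt(106) = 24.2821

24.2821


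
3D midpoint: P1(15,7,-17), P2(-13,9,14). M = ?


Mx = (15- 13)/2 = 1.0000
My = (7+9)/2 = 8.0000
Mz = (-17+14)/2 = -1.5000

M = (1.0000, 8.0000, -1.5000)


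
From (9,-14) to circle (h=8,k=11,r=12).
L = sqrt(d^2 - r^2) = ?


d = sqrt((9-8)^2 + (-14-11)^2) = sqrt(1+625) = 25.0200
L = sqrt(626.0000 - 144) = sqrt(482.0000) = 21.9545

21.9545


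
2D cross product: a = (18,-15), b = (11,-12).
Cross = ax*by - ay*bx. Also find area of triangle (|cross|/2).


cross = 18*(-12) + 15*11 = -216 + 165 = -51
Triangle area = |-51|/2 = 51/2 = 25.5000

cross = -51, triangle area = 25.5000


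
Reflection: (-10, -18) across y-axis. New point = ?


Reflection rule for y-axis: (-x, y)
(-10, -18) -> (10, -18)

(10, -18)


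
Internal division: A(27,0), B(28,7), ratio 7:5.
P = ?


Px = (7*28 + 5*27)/12 = 331/12 = 27.5833
Py = (7*7 + 5*0)/12 = 49/12 = 4.0833

P = (27.5833, 4.0833)


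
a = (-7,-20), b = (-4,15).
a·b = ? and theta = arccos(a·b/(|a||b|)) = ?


a·b = -7*(-4) - 20*15 = 28 - 300 = -272
|a| = sqrt(49+400) = 21.1896
|b| = sqrt(16+225) = 15.5242
cos(theta) = -272/(sqrt(449)*sqrt(241)) = -272/sqrt(108209) = -0.826870
theta = arccos(-272/sqrt(108209)) = 145.7785 degrees

a·b = -272, theta = 145.7785 deg


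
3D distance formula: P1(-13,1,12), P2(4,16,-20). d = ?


dx=17, dy=15, dz=-32
d = sqrt(289+225+1024) = sqrt(1538) = 39.2173

39.2173


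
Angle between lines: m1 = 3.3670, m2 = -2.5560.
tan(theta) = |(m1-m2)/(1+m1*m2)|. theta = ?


m1-m2 = 5.923
1+m1*m2 = -7.606052
tan(theta) = |5.923/(-7.606052)| = 0.778722
theta = arctan(|5.923/(-7.606052)|) = 37.9087 degrees (acute angle)

37.9087 degrees


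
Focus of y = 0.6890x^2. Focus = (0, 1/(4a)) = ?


a = 0.6890
4a = 2.7560
focus = (0, 1/2.7560) = (0, 0.3628)

Focus = (0, 0.3628)


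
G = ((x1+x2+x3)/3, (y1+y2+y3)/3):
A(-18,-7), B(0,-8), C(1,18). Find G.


Gx = (-18+0+1)/3 = -17/3 = -5.6667
Gy = (-7- 8+18)/3 = 3/3 = 1.0000

G = (-5.6667, 1.0000)


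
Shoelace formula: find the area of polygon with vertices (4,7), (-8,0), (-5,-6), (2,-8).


sum(xi*y_{i+1}) = 4*0 - 8*(-6) - 5*(-8) + 2*7 = 102
sum(yi*x_{i+1}) = 7*(-8) + 0*(-5) - 6*2 - 8*4 = -100
Area = |102 + 100|/2 = 202/2 = 101.0000

101.0000 sq units


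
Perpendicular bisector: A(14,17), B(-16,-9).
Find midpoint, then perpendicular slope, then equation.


Midpoint = (-1, 4)
Slope of AB = dy/dx = -26/(-30) = 0.8667
Perp slope = -dx/dy = -30/26 = -1.1538
b = My - (perp slope)*Mx = 4 + (-30*(-1))/(-26) = 4 - 1.1538 = 2.8462

y = -1.1538x + 2.8462


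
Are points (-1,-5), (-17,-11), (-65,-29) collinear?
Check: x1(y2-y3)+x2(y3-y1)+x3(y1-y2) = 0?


-1*(-11+ 29) - 17*(-29+ 5) - 65*(-5+ 11)
= -18 + 408 - 390 = 0

Yes, collinear (determinant = 0)


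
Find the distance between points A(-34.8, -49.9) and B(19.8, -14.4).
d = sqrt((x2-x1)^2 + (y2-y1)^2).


dx = 19.8 + 34.8 = 54.6
dy = -14.4 + 49.9 = 35.5
d = sqrt(2981.16 + 1260.25) = sqrt(4241.41) = 65.1261

65.1261


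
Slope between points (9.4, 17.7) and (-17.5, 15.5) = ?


dy = 15.5 - 17.7 = -2.2
dx = -17.5 - 9.4 = -26.9
m = -2.2/(-26.9) = 0.0818

m = 0.0818


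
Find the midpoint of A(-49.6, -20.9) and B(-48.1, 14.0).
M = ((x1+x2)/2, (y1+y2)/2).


Mx = (-49.6 - 48.1)/2 = -97.7/2 = -48.8500
My = (-20.9 + 14.0)/2 = -6.9/2 = -3.4500

(-48.8500, -3.4500)


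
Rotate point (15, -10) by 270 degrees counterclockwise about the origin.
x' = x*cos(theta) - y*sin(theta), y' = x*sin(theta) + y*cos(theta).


cos(270) = 0, sin(270) = -1
x' = 15*0 + 10*(-1) = -10
y' = 15*(-1) - 10*0 = -15

(-10, -15)


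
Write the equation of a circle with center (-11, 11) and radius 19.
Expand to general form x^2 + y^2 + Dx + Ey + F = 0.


(x+ 11)^2 + (y-11)^2 = 19^2
D = -2h = 22, E = -2k = -22
F = h^2+k^2-r^2 = 121+121-361 = -119

x^2 + y^2 + 22x - 22y - 119 = 0


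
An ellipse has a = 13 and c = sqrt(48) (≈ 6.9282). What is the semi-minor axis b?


b^2 = 13^2 - (sqrt(48))^2 = 169 - 48 = 121
b = sqrt(121) = 11

b = 11


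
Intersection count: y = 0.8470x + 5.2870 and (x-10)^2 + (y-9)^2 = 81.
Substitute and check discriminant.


Substitute y = 0.8470x + 5.2870: (x-10)^2 + (0.8470x+5.2870-9)^2 = 81
Expand to Ax^2 + Bx + C = 0, where b-k = -3.713
A = 1+m^2 = 1.717409
B = 2(m(b-k) - h) = 2(0.8470*(-3.713) - 10) = -26.289822
C = h^2 + (b-k)^2 - r^2 = 100 + 13.786369 - 81 = 32.786369
disc = B^2-4AC = 691.1547 - 225.2304 = 465.9243
disc > 0

2 intersection points


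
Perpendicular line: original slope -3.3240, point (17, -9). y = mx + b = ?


Perpendicular slope = -1/m1 = -1/(-3.3240) = 0.3008
b2 = y0 - m2*x0 = -9 + 17/(-3.3240) = -9 - 5.1143 = -14.1143

y = 0.3008x - 14.1143


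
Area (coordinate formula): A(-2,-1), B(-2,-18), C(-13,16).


-2*(-18-16) = 68
-2*(16+ 1) = -34
-13*(-1+ 18) = -221
sum = -187
Area = |-187|/2 = 93.5000

93.5000 sq units


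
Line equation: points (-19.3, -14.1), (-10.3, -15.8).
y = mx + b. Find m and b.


m = (-1.7)/(9.0) = -0.1889
b = y1 - m*x1 = -14.1 - (-1.7*(-19.3))/(9.0) = -14.1 - 3.6456 = -17.7456

y = -0.1889x - 17.7456


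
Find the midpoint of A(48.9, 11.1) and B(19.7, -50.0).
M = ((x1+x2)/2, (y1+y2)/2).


Mx = (48.9 + 19.7)/2 = 68.6/2 = 34.3000
My = (11.1 - 50.0)/2 = -38.9/2 = -19.4500

(34.3000, -19.4500)


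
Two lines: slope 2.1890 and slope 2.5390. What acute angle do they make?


m1-m2 = -0.35
1+m1*m2 = 6.557871
tan(theta) = |-0.35/6.557871| = 0.053371
theta = arctan(|-0.35/6.557871|) = 3.0550 degrees (acute angle)

3.0550 degrees


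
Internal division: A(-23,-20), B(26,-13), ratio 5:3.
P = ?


Px = (5*26 + 3*(-23))/8 = 61/8 = 7.6250
Py = (5*(-13) + 3*(-20))/8 = -125/8 = -15.6250

P = (7.6250, -15.6250)


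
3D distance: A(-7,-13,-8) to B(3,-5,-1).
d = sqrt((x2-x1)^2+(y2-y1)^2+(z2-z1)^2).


dx=10, dy=8, dz=7
d = sqrt(100+64+49) = sqrt(213) = 14.5945

14.5945


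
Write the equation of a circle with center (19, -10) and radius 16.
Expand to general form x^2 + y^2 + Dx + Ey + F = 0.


(x-19)^2 + (y+ 10)^2 = 16^2
D = -2h = -38, E = -2k = 20
F = h^2+k^2-r^2 = 361+100-256 = 205

x^2 + y^2 - 38x + 20y + 205 = 0


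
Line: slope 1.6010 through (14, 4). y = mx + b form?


y - 4 = 1.6010(x - 14)
y = 1.6010x + 4 - 1.6010*14
y = 1.6010x - 18.4140

y = 1.6010x - 18.4140


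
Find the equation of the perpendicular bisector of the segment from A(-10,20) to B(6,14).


Midpoint = (-2, 17)
Slope of AB = dy/dx = -6/16 = -0.3750
Perp slope = -dx/dy = 16/6 = 2.6667
b = My - (perp slope)*Mx = 17 + (16*(-2))/(-6) = 17 + 5.3333 = 22.3333

y = 2.6667x + 22.3333


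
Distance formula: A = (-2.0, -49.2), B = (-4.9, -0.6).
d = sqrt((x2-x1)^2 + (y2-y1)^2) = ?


dx = -4.9 + 2.0 = -2.9
dy = -0.6 + 49.2 = 48.6
d = sqrt(8.41 + 2361.96) = sqrt(2370.37) = 48.6864

48.6864


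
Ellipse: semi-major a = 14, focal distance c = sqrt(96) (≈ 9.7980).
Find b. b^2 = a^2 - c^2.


b^2 = 14^2 - (sqrt(96))^2 = 196 - 96 = 100
b = sqrt(100) = 10

b = 10


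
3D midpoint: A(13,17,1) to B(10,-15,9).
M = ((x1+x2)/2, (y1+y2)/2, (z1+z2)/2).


Mx = (13+10)/2 = 11.5000
My = (17- 15)/2 = 1.0000
Mz = (1+9)/2 = 5.0000

M = (11.5000, 1.0000, 5.0000)


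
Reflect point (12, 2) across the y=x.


Reflection rule for y=x: (y, x)
(12, 2) -> (2, 12)

(2, 12)


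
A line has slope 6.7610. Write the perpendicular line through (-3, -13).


Perpendicular slope = -1/m1 = -1/6.7610 = -0.1479
b2 = y0 - m2*x0 = -13 - 3/6.7610 = -13 - 0.4437 = -13.4437

y = -0.1479x - 13.4437


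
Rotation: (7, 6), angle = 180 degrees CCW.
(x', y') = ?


cos(180) = -1, sin(180) = 0
x' = 7*(-1) - 6*0 = -7
y' = 7*0 + 6*(-1) = -6

(-7, -6)


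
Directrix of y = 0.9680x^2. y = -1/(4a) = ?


a = 0.9680
1/(4a) = 0.2583
directrix: y = -0.2583 = -0.2583

y = -0.2583


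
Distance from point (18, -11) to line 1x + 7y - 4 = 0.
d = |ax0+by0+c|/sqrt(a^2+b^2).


|1*18 + 7*(-11) - 4| = |-63| = 63
sqrt(1 + 49) = sqrt(50) = 7.0711
d = 63/sqrt(50) = 8.9095

8.9095


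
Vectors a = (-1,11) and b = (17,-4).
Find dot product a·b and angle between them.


a·b = -1*17 + 11*(-4) = -17 - 44 = -61
|a| = sqrt(1+121) = 11.0454
|b| = sqrt(289+16) = 17.4642
cos(theta) = -61/(sqrt(122)*sqrt(305)) = -61/sqrt(37210) = -0.316228
theta = arccos(-61/sqrt(37210)) = 108.4349 degrees

a·b = -61, theta = 108.4349 deg


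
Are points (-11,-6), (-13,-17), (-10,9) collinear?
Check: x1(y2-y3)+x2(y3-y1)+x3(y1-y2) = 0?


-11*(-17-9) - 13*(9+ 6) - 10*(-6+ 17)
= 286 - 195 - 110 = -19

No, not collinear (determinant = -19)


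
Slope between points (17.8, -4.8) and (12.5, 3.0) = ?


dy = 3.0 + 4.8 = 7.8
dx = 12.5 - 17.8 = -5.3
m = 7.8/(-5.3) = -1.4717

m = -1.4717


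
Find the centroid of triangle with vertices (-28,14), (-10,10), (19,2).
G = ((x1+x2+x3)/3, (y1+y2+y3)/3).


Gx = (-28- 10+19)/3 = -19/3 = -6.3333
Gy = (14+10+2)/3 = 26/3 = 8.6667

G = (-6.3333, 8.6667)


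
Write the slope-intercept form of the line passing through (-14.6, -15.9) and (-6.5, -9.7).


m = (6.2)/(8.1) = 0.7654
b = y1 - m*x1 = -15.9 - (6.2*(-14.6))/(8.1) = -15.9 + 11.1753 = -4.7247

y = 0.7654x - 4.7247
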